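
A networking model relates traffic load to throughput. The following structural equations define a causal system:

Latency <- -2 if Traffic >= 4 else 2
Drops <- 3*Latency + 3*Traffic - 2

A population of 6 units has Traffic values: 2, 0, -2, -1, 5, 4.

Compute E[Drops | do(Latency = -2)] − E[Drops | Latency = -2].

Under do(Latency=-2), Latency's equation is replaced by Latency=-2 for every unit. Per-unit Drops: -2, -8, -14, -11, 7, 4. Mean = -4.
Observing Latency=-2 restricts to units where Latency's equation naturally yields -2: Traffic ∈ {5, 4}. In that subpopulation Drops = 7, 4, mean 5.5.
Difference = -4 − 5.5 = -9.5.

-9.5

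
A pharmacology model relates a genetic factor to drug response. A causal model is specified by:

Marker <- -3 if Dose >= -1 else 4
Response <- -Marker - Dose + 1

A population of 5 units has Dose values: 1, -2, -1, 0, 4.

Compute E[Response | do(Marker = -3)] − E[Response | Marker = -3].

0.6

do(Marker=-3) breaks Marker's dependence on Dose. With Marker=-3 fixed, Response across the units is 3, 6, 5, 4, 0, mean 3.6.
E[Response|Marker=-3] averages over only the 4 units with Marker=-3 (Dose = 1, -1, 0, 4): Response = 3, 5, 4, 0, mean 3.
Difference = 3.6 − 3 = 0.6.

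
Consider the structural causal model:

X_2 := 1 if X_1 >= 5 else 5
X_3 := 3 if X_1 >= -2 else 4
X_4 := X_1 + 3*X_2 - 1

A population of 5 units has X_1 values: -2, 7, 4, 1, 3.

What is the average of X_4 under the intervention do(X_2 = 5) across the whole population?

Under do(X_2=5), X_2's equation is replaced by X_2=5 for every unit. Per-unit X_4: 12, 21, 18, 15, 17. Mean = 16.6.

16.6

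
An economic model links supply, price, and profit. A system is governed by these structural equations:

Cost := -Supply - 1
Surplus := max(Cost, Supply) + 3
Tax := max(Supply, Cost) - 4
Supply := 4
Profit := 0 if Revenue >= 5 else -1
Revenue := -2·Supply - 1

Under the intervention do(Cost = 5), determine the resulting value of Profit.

do(Cost=5) replaces the equation Cost := -Supply - 1 with the constant Cost = 5.
Since Profit is not a descendant of the intervened variable, it is unaffected.
Revenue = -2·Supply - 1  [with Supply=4]  = -9
Profit = 0 if Revenue >= 5 else -1  [with Revenue=-9]  = -1

-1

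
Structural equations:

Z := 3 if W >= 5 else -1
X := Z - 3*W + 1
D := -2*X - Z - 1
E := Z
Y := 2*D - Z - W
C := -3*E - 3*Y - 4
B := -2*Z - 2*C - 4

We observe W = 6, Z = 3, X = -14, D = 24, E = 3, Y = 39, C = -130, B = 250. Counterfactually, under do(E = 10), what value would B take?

do(E=10) replaces the equation E := Z with the constant E = 10.
Z = 3 if W >= 5 else -1  [with W=6]  = 3
X = Z - 3*W + 1  [with Z=3, W=6]  = -14
D = -2*X - Z - 1  [with X=-14, Z=3]  = 24
Y = 2*D - Z - W  [with D=24, Z=3, W=6]  = 39
C = -3*E - 3*Y - 4  [with E=10, Y=39]  = -151
B = -2*Z - 2*C - 4  [with Z=3, C=-151]  = 292

292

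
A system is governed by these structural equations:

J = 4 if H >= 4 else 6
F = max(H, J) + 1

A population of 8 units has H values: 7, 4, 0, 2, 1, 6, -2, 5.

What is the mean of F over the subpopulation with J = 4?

Conditioning on J=4 selects the 4 unit(s) with H ∈ {7, 4, 6, 5}. Their F values: 8, 5, 7, 6. Mean = 6.5.

6.5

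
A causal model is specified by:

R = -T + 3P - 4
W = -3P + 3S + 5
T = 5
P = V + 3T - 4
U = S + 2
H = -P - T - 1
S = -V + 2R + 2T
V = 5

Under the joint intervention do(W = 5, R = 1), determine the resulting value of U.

Under do(W = 5, R = 1), each intervened variable's structural equation is replaced by its fixed value.
S = -V + 2R + 2T  [with V=5, R=1, T=5]  = 7
U = S + 2  [with S=7]  = 9

9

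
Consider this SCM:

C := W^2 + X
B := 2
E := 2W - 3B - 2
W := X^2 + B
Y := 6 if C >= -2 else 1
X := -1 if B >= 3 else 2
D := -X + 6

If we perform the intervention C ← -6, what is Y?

Intervening sets C = -6 and removes its equation (C := W^2 + X).
Y = 6 if C >= -2 else 1  [with C=-6]  = 1

1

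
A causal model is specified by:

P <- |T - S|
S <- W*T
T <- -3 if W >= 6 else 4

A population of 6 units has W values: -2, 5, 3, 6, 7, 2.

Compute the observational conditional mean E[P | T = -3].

16.5

E[P|T=-3] averages over only the 2 units with T=-3 (W = 6, 7): P = 15, 18, mean 16.5.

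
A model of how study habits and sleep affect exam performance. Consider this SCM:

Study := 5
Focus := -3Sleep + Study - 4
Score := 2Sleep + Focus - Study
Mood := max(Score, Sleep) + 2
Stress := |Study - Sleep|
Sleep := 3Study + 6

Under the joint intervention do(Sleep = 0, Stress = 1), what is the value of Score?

Under do(Sleep = 0, Stress = 1), each intervened variable's structural equation is replaced by its fixed value.
Focus = -3Sleep + Study - 4  [with Sleep=0, Study=5]  = 1
Score = 2Sleep + Focus - Study  [with Sleep=0, Focus=1, Study=5]  = -4

-4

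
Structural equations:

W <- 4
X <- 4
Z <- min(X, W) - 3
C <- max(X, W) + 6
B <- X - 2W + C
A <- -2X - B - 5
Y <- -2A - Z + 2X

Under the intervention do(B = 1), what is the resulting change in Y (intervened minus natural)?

Under do(B=1), the mechanism B <- X - 2W + C is discarded; B is fixed at 1.
Z = min(X, W) - 3  [with X=4, W=4]  = 1
A = -2X - B - 5  [with X=4, B=1]  = -14
Y = -2A - Z + 2X  [with A=-14, Z=1, X=4]  = 35
Without intervention: Z = min(X, W) - 3  [with X=4, W=4]  = 1; C = max(X, W) + 6  [with X=4, W=4]  = 10; B = X - 2W + C  [with X=4, W=4, C=10]  = 6; A = -2X - B - 5  [with X=4, B=6]  = -19; Y = -2A - Z + 2X  [with A=-19, Z=1, X=4]  = 45.
Change = 35 − 45 = -10.

-10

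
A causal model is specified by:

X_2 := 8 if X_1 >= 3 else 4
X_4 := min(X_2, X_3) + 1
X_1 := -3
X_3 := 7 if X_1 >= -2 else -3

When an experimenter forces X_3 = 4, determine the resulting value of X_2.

Under do(X_3=4), the mechanism X_3 := 7 if X_1 >= -2 else -3 is discarded; X_3 is fixed at 4.
Since X_2 is not a descendant of the intervened variable, it is unaffected.
X_2 = 8 if X_1 >= 3 else 4  [with X_1=-3]  = 4

4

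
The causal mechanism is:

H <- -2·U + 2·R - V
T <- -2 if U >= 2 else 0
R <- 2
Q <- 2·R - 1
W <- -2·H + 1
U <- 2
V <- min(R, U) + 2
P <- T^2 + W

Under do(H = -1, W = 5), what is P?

The joint intervention fixes H = -1, W = 5, removing each variable's own equation.
T = -2 if U >= 2 else 0  [with U=2]  = -2
P = T^2 + W  [with T=-2, W=5]  = 9

9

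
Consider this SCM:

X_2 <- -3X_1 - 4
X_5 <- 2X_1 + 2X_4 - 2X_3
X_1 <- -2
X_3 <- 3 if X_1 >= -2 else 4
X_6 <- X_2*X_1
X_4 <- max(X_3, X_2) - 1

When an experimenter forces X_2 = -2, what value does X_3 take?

3

The intervention breaks the incoming arrows to X_2: X_2 <- -3X_1 - 4 no longer applies, and X_2 = -2.
Since X_3 is not a descendant of the intervened variable, it is unaffected.
X_3 = 3 if X_1 >= -2 else 4  [with X_1=-2]  = 3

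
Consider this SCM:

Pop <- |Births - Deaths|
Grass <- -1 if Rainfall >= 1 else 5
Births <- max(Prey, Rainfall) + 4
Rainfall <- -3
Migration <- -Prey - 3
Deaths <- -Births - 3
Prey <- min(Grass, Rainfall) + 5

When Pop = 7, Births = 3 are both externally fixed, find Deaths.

Under do(Pop = 7, Births = 3), each intervened variable's structural equation is replaced by its fixed value.
Deaths = -Births - 3  [with Births=3]  = -6

-6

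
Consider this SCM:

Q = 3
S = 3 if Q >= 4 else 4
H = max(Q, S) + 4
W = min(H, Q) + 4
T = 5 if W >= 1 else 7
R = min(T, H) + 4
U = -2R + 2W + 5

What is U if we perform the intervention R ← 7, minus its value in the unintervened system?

4

Intervening sets R = 7 and removes its equation (R = min(T, H) + 4).
S = 3 if Q >= 4 else 4  [with Q=3]  = 4
H = max(Q, S) + 4  [with Q=3, S=4]  = 8
W = min(H, Q) + 4  [with H=8, Q=3]  = 7
U = -2R + 2W + 5  [with R=7, W=7]  = 5
Without intervention: S = 3 if Q >= 4 else 4  [with Q=3]  = 4; H = max(Q, S) + 4  [with Q=3, S=4]  = 8; W = min(H, Q) + 4  [with H=8, Q=3]  = 7; T = 5 if W >= 1 else 7  [with W=7]  = 5; R = min(T, H) + 4  [with T=5, H=8]  = 9; U = -2R + 2W + 5  [with R=9, W=7]  = 1.
Change = 5 − 1 = 4.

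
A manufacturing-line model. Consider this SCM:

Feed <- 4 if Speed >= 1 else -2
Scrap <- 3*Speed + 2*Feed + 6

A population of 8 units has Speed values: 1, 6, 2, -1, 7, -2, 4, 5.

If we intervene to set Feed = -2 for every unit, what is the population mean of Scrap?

do(Feed=-2) breaks Feed's dependence on Speed. With Feed=-2 fixed, Scrap across the units is 5, 20, 8, -1, 23, -4, 14, 17, mean 10.25.

10.25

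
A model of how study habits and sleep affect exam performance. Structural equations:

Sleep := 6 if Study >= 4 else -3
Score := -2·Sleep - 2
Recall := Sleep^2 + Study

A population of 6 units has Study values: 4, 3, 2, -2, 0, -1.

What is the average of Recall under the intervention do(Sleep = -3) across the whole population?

Under do(Sleep=-3), Sleep's equation is replaced by Sleep=-3 for every unit. Per-unit Recall: 13, 12, 11, 7, 9, 8. Mean = 10.

10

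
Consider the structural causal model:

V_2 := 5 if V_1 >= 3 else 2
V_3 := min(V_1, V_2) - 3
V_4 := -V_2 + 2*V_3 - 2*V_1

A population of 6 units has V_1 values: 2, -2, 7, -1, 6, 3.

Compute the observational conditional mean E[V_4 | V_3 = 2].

Observing V_3=2 restricts to units where V_3's equation naturally yields 2: V_1 ∈ {7, 6}. In that subpopulation V_4 = -15, -13, mean -14.

-14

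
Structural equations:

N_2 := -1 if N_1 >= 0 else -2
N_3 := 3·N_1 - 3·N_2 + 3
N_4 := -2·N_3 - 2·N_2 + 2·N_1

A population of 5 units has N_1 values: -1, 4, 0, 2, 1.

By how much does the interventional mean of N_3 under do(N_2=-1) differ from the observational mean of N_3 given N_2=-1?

-1.65

Under do(N_2=-1), N_2's equation is replaced by N_2=-1 for every unit. Per-unit N_3: 3, 18, 6, 12, 9. Mean = 9.6.
Conditioning on N_2=-1 selects the 4 unit(s) with N_1 ∈ {4, 0, 2, 1}. Their N_3 values: 18, 6, 12, 9. Mean = 11.25.
Difference = 9.6 − 11.25 = -1.65.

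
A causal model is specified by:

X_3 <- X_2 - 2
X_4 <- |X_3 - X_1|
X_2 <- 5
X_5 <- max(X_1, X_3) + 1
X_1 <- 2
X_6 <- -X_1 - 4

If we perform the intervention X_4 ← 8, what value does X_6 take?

-6

Under do(X_4=8), the mechanism X_4 <- |X_3 - X_1| is discarded; X_4 is fixed at 8.
Since X_6 is not a descendant of the intervened variable, it is unaffected.
X_6 = -X_1 - 4  [with X_1=2]  = -6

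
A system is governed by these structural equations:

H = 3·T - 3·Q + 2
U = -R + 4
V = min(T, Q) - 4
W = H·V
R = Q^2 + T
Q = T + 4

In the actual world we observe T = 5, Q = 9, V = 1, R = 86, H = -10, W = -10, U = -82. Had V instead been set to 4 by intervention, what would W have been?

The intervention breaks the incoming arrows to V: V = min(T, Q) - 4 no longer applies, and V = 4.
Q = T + 4  [with T=5]  = 9
H = 3·T - 3·Q + 2  [with T=5, Q=9]  = -10
W = H·V  [with H=-10, V=4]  = -40

-40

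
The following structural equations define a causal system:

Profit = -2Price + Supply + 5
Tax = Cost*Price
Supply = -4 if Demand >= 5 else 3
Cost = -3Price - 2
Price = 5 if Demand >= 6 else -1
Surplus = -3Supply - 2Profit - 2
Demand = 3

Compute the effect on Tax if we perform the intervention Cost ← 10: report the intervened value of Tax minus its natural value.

Intervening sets Cost = 10 and removes its equation (Cost = -3Price - 2).
Price = 5 if Demand >= 6 else -1  [with Demand=3]  = -1
Tax = Cost*Price  [with Cost=10, Price=-1]  = -10
Without intervention: Price = 5 if Demand >= 6 else -1  [with Demand=3]  = -1; Cost = -3Price - 2  [with Price=-1]  = 1; Tax = Cost*Price  [with Cost=1, Price=-1]  = -1.
Change = -10 − (-1) = -9.

-9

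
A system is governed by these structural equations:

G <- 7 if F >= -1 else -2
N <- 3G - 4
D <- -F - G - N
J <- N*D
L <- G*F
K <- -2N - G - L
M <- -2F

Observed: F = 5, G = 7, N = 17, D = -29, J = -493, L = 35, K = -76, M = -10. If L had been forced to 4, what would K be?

-45

Intervening sets L = 4 and removes its equation (L <- G*F).
G = 7 if F >= -1 else -2  [with F=5]  = 7
N = 3G - 4  [with G=7]  = 17
K = -2N - G - L  [with N=17, G=7, L=4]  = -45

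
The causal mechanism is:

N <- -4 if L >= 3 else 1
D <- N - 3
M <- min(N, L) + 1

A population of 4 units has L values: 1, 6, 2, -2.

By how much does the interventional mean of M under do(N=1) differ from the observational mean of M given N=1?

0.25

Every unit gets N=1 under the intervention. M values become 2, 2, 2, -1; E[M|do(N=1)] = 1.25.
Observing N=1 restricts to units where N's equation naturally yields 1: L ∈ {1, 2, -2}. In that subpopulation M = 2, 2, -1, mean 1.
Difference = 1.25 − 1 = 0.25.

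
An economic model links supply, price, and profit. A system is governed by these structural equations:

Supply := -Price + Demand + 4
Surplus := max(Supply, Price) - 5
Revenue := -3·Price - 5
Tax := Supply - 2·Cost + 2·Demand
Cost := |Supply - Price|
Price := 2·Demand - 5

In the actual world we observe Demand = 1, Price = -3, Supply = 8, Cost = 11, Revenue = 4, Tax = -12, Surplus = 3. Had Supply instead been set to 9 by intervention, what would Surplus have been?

The intervention breaks the incoming arrows to Supply: Supply := -Price + Demand + 4 no longer applies, and Supply = 9.
Price = 2·Demand - 5  [with Demand=1]  = -3
Surplus = max(Supply, Price) - 5  [with Supply=9, Price=-3]  = 4

4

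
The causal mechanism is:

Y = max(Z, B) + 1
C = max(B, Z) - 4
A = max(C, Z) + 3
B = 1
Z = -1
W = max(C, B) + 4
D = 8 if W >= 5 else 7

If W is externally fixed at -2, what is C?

do(W=-2) replaces the equation W = max(C, B) + 4 with the constant W = -2.
C is not downstream of the intervention, so its value is determined by the original equations.
C = max(B, Z) - 4  [with B=1, Z=-1]  = -3

-3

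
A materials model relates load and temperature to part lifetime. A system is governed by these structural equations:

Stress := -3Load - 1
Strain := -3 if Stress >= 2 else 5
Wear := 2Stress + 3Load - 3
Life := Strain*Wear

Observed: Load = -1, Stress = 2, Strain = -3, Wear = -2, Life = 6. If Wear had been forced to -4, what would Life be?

Intervening sets Wear = -4 and removes its equation (Wear := 2Stress + 3Load - 3).
Stress = -3Load - 1  [with Load=-1]  = 2
Strain = -3 if Stress >= 2 else 5  [with Stress=2]  = -3
Life = Strain*Wear  [with Strain=-3, Wear=-4]  = 12

12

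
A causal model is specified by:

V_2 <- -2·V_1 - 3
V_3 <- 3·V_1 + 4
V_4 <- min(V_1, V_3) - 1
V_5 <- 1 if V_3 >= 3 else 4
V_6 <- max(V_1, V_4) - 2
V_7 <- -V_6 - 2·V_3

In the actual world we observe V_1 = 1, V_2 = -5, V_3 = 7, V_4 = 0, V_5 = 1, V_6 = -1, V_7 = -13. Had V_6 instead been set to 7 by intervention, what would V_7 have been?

-21

Intervening sets V_6 = 7 and removes its equation (V_6 <- max(V_1, V_4) - 2).
V_3 = 3·V_1 + 4  [with V_1=1]  = 7
V_7 = -V_6 - 2·V_3  [with V_6=7, V_3=7]  = -21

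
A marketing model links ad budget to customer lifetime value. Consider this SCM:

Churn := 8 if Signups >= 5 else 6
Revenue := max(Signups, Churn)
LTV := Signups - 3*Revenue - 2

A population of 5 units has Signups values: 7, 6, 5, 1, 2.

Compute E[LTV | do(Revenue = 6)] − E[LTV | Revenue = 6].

2.7

The intervention sets Revenue=6 in all 5 units regardless of Signups. Recomputing LTV per unit gives -13, -14, -15, -19, -18; average -15.8.
Conditioning on Revenue=6 selects the 2 unit(s) with Signups ∈ {1, 2}. Their LTV values: -19, -18. Mean = -18.5.
Difference = -15.8 − (-18.5) = 2.7.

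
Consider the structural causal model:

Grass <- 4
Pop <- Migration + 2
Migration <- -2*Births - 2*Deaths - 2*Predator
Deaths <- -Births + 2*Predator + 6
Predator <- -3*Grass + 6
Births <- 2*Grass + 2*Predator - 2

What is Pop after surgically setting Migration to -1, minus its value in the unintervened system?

The intervention breaks the incoming arrows to Migration: Migration <- -2*Births - 2*Deaths - 2*Predator no longer applies, and Migration = -1.
Pop = Migration + 2  [with Migration=-1]  = 1
Without intervention: Predator = -3*Grass + 6  [with Grass=4]  = -6; Births = 2*Grass + 2*Predator - 2  [with Grass=4, Predator=-6]  = -6; Deaths = -Births + 2*Predator + 6  [with Births=-6, Predator=-6]  = 0; Migration = -2*Births - 2*Deaths - 2*Predator  [with Births=-6, Deaths=0, Predator=-6]  = 24; Pop = Migration + 2  [with Migration=24]  = 26.
Change = 1 − 26 = -25.

-25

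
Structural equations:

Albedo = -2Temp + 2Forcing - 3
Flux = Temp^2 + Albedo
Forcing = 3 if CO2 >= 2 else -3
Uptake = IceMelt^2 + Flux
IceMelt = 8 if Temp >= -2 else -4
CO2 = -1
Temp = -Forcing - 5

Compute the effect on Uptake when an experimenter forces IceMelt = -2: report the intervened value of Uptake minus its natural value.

-60

The intervention breaks the incoming arrows to IceMelt: IceMelt = 8 if Temp >= -2 else -4 no longer applies, and IceMelt = -2.
Forcing = 3 if CO2 >= 2 else -3  [with CO2=-1]  = -3
Temp = -Forcing - 5  [with Forcing=-3]  = -2
Albedo = -2Temp + 2Forcing - 3  [with Temp=-2, Forcing=-3]  = -5
Flux = Temp^2 + Albedo  [with Temp=-2, Albedo=-5]  = -1
Uptake = IceMelt^2 + Flux  [with IceMelt=-2, Flux=-1]  = 3
Without intervention: Forcing = 3 if CO2 >= 2 else -3  [with CO2=-1]  = -3; Temp = -Forcing - 5  [with Forcing=-3]  = -2; IceMelt = 8 if Temp >= -2 else -4  [with Temp=-2]  = 8; Albedo = -2Temp + 2Forcing - 3  [with Temp=-2, Forcing=-3]  = -5; Flux = Temp^2 + Albedo  [with Temp=-2, Albedo=-5]  = -1; Uptake = IceMelt^2 + Flux  [with IceMelt=8, Flux=-1]  = 63.
Change = 3 − 63 = -60.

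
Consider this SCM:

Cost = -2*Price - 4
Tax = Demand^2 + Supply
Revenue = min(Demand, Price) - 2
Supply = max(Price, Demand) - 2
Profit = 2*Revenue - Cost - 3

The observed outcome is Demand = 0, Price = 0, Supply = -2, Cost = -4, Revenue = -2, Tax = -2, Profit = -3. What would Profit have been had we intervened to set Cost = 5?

The intervention breaks the incoming arrows to Cost: Cost = -2*Price - 4 no longer applies, and Cost = 5.
Revenue = min(Demand, Price) - 2  [with Demand=0, Price=0]  = -2
Profit = 2*Revenue - Cost - 3  [with Revenue=-2, Cost=5]  = -12

-12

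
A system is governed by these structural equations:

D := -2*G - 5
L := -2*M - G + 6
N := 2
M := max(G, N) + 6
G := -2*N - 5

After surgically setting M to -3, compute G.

Under do(M=-3), the mechanism M := max(G, N) + 6 is discarded; M is fixed at -3.
Since G is not a descendant of the intervened variable, it is unaffected.
G = -2*N - 5  [with N=2]  = -9

-9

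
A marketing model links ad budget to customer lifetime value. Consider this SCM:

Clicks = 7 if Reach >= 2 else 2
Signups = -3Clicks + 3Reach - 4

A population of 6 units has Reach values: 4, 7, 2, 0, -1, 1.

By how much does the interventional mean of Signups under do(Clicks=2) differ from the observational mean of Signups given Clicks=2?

6.5

Under do(Clicks=2), Clicks's equation is replaced by Clicks=2 for every unit. Per-unit Signups: 2, 11, -4, -10, -13, -7. Mean = -3.5.
E[Signups|Clicks=2] averages over only the 3 units with Clicks=2 (Reach = 0, -1, 1): Signups = -10, -13, -7, mean -10.
Difference = -3.5 − (-10) = 6.5.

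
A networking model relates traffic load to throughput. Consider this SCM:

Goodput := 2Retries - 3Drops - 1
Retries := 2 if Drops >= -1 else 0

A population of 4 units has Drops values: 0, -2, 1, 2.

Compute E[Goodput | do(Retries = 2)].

2.25

Every unit gets Retries=2 under the intervention. Goodput values become 3, 9, 0, -3; E[Goodput|do(Retries=2)] = 2.25.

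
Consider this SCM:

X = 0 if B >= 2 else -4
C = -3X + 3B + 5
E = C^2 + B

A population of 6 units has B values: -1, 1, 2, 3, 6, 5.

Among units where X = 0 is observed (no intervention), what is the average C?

17

Observing X=0 restricts to units where X's equation naturally yields 0: B ∈ {2, 3, 6, 5}. In that subpopulation C = 11, 14, 23, 20, mean 17.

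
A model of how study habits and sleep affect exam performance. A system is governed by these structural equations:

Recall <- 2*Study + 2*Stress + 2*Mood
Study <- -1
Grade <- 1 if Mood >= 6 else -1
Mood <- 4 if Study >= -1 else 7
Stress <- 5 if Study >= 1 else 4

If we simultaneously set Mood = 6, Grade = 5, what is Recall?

The joint intervention fixes Mood = 6, Grade = 5, removing each variable's own equation.
Stress = 5 if Study >= 1 else 4  [with Study=-1]  = 4
Recall = 2*Study + 2*Stress + 2*Mood  [with Study=-1, Stress=4, Mood=6]  = 18

18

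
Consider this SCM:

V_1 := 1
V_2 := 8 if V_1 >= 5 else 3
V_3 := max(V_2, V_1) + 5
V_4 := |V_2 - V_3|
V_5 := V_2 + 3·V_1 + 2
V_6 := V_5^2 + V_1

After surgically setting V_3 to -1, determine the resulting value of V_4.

4

The intervention breaks the incoming arrows to V_3: V_3 := max(V_2, V_1) + 5 no longer applies, and V_3 = -1.
V_2 = 8 if V_1 >= 5 else 3  [with V_1=1]  = 3
V_4 = |V_2 - V_3|  [with V_2=3, V_3=-1]  = 4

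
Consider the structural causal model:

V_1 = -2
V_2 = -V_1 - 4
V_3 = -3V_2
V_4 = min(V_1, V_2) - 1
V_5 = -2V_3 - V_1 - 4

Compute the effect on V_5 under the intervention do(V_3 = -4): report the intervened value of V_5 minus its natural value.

do(V_3=-4) replaces the equation V_3 = -3V_2 with the constant V_3 = -4.
V_5 = -2V_3 - V_1 - 4  [with V_3=-4, V_1=-2]  = 6
Without intervention: V_2 = -V_1 - 4  [with V_1=-2]  = -2; V_3 = -3V_2  [with V_2=-2]  = 6; V_5 = -2V_3 - V_1 - 4  [with V_3=6, V_1=-2]  = -14.
Change = 6 − (-14) = 20.

20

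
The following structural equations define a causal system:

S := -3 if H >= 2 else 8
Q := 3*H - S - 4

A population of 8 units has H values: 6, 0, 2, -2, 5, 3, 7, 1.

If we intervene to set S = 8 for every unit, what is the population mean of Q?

-3.75

Every unit gets S=8 under the intervention. Q values become 6, -12, -6, -18, 3, -3, 9, -9; E[Q|do(S=8)] = -3.75.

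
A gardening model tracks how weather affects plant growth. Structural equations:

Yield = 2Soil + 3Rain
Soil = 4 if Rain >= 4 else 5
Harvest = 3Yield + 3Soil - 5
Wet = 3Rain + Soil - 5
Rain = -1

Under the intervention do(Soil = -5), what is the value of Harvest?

-59

do(Soil=-5) replaces the equation Soil = 4 if Rain >= 4 else 5 with the constant Soil = -5.
Yield = 2Soil + 3Rain  [with Soil=-5, Rain=-1]  = -13
Harvest = 3Yield + 3Soil - 5  [with Yield=-13, Soil=-5]  = -59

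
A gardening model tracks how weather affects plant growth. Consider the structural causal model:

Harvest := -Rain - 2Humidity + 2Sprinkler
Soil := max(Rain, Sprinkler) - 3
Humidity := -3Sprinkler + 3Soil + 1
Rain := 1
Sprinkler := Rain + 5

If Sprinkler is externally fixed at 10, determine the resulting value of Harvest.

do(Sprinkler=10) replaces the equation Sprinkler := Rain + 5 with the constant Sprinkler = 10.
Soil = max(Rain, Sprinkler) - 3  [with Rain=1, Sprinkler=10]  = 7
Humidity = -3Sprinkler + 3Soil + 1  [with Sprinkler=10, Soil=7]  = -8
Harvest = -Rain - 2Humidity + 2Sprinkler  [with Rain=1, Humidity=-8, Sprinkler=10]  = 35

35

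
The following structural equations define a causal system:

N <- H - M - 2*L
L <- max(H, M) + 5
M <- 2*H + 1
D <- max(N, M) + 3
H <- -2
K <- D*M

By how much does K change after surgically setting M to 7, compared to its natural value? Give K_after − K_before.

Under do(M=7), the mechanism M <- 2*H + 1 is discarded; M is fixed at 7.
L = max(H, M) + 5  [with H=-2, M=7]  = 12
N = H - M - 2*L  [with H=-2, M=7, L=12]  = -33
D = max(N, M) + 3  [with N=-33, M=7]  = 10
K = D*M  [with D=10, M=7]  = 70
Without intervention: M = 2*H + 1  [with H=-2]  = -3; L = max(H, M) + 5  [with H=-2, M=-3]  = 3; N = H - M - 2*L  [with H=-2, M=-3, L=3]  = -5; D = max(N, M) + 3  [with N=-5, M=-3]  = 0; K = D*M  [with D=0, M=-3]  = 0.
Change = 70 − 0 = 70.

70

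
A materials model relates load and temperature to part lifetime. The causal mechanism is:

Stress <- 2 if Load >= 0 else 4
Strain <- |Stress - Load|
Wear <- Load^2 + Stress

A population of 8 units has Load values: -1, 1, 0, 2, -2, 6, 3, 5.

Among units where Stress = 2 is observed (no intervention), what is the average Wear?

14.5

Observing Stress=2 restricts to units where Stress's equation naturally yields 2: Load ∈ {1, 0, 2, 6, 3, 5}. In that subpopulation Wear = 3, 2, 6, 38, 11, 27, mean 14.5.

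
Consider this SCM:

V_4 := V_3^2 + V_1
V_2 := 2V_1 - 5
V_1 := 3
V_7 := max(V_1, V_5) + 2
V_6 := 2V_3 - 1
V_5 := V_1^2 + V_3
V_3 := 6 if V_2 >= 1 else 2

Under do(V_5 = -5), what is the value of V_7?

5

Under do(V_5=-5), the mechanism V_5 := V_1^2 + V_3 is discarded; V_5 is fixed at -5.
V_7 = max(V_1, V_5) + 2  [with V_1=3, V_5=-5]  = 5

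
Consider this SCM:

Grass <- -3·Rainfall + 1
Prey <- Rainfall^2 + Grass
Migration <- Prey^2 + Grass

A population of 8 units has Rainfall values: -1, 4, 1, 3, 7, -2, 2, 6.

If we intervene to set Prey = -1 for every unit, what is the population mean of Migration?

The intervention sets Prey=-1 in all 8 units regardless of Rainfall. Recomputing Migration per unit gives 5, -10, -1, -7, -19, 8, -4, -16; average -5.5.

-5.5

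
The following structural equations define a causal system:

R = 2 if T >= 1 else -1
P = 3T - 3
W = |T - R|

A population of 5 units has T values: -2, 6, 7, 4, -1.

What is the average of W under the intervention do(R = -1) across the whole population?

do(R=-1) breaks R's dependence on T. With R=-1 fixed, W across the units is 1, 7, 8, 5, 0, mean 4.2.

4.2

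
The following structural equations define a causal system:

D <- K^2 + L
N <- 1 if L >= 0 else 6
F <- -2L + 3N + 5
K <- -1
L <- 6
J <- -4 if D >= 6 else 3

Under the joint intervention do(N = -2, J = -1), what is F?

The joint intervention fixes N = -2, J = -1, removing each variable's own equation.
F = -2L + 3N + 5  [with L=6, N=-2]  = -13

-13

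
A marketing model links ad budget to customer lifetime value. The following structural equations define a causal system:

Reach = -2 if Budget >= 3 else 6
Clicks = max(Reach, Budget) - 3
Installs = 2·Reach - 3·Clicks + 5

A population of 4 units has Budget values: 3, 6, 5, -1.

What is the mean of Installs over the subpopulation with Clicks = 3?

E[Installs|Clicks=3] averages over only the 2 units with Clicks=3 (Budget = 6, -1): Installs = -8, 8, mean 0.

0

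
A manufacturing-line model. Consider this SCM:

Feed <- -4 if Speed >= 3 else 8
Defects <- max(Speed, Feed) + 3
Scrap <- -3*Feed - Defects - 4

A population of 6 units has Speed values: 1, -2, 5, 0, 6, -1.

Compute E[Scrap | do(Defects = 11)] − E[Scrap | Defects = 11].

The intervention sets Defects=11 in all 6 units regardless of Speed. Recomputing Scrap per unit gives -39, -39, -3, -39, -3, -39; average -27.
E[Scrap|Defects=11] averages over only the 4 units with Defects=11 (Speed = 1, -2, 0, -1): Scrap = -39, -39, -39, -39, mean -39.
Difference = -27 − (-39) = 12.

12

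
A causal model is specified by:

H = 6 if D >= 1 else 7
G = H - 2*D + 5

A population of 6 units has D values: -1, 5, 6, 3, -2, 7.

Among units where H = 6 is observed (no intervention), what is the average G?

Conditioning on H=6 selects the 4 unit(s) with D ∈ {5, 6, 3, 7}. Their G values: 1, -1, 5, -3. Mean = 0.5.

0.5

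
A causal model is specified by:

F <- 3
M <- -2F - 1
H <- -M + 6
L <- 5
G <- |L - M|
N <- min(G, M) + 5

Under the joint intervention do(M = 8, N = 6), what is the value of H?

Setting M = 8, N = 6 by intervention discards those variables' equations.
H = -M + 6  [with M=8]  = -2

-2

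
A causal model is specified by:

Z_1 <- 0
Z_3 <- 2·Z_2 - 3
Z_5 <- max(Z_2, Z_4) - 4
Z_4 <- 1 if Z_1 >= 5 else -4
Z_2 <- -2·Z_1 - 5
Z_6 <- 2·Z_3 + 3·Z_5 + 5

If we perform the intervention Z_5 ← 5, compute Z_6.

The intervention breaks the incoming arrows to Z_5: Z_5 <- max(Z_2, Z_4) - 4 no longer applies, and Z_5 = 5.
Z_2 = -2·Z_1 - 5  [with Z_1=0]  = -5
Z_3 = 2·Z_2 - 3  [with Z_2=-5]  = -13
Z_6 = 2·Z_3 + 3·Z_5 + 5  [with Z_3=-13, Z_5=5]  = -6

-6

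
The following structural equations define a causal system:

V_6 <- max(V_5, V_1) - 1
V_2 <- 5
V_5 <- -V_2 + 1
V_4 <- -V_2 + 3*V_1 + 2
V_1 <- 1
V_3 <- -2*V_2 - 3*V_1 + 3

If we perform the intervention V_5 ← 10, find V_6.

The intervention breaks the incoming arrows to V_5: V_5 <- -V_2 + 1 no longer applies, and V_5 = 10.
V_6 = max(V_5, V_1) - 1  [with V_5=10, V_1=1]  = 9

9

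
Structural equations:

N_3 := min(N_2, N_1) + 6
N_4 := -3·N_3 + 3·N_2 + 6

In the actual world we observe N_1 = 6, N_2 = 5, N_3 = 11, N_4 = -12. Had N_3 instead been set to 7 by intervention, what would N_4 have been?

The intervention breaks the incoming arrows to N_3: N_3 := min(N_2, N_1) + 6 no longer applies, and N_3 = 7.
N_4 = -3·N_3 + 3·N_2 + 6  [with N_3=7, N_2=5]  = 0

0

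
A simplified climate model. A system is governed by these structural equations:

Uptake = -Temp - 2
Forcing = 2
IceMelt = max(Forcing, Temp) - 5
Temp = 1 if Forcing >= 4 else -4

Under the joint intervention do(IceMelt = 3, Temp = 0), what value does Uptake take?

-2

The joint intervention fixes IceMelt = 3, Temp = 0, removing each variable's own equation.
Uptake = -Temp - 2  [with Temp=0]  = -2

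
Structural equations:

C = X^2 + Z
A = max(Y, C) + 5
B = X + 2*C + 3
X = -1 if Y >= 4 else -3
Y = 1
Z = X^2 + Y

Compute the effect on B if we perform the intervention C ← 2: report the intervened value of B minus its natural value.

-34

Under do(C=2), the mechanism C = X^2 + Z is discarded; C is fixed at 2.
X = -1 if Y >= 4 else -3  [with Y=1]  = -3
B = X + 2*C + 3  [with X=-3, C=2]  = 4
Without intervention: X = -1 if Y >= 4 else -3  [with Y=1]  = -3; Z = X^2 + Y  [with X=-3, Y=1]  = 10; C = X^2 + Z  [with X=-3, Z=10]  = 19; B = X + 2*C + 3  [with X=-3, C=19]  = 38.
Change = 4 − 38 = -34.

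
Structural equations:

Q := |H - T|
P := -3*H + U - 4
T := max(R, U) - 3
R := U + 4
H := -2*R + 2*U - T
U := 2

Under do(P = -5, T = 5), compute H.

Under do(P = -5, T = 5), each intervened variable's structural equation is replaced by its fixed value.
R = U + 4  [with U=2]  = 6
H = -2*R + 2*U - T  [with R=6, U=2, T=5]  = -13

-13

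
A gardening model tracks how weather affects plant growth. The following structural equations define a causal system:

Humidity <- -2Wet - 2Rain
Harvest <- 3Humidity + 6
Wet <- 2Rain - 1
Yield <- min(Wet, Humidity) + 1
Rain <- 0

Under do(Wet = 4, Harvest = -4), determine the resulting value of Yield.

The joint intervention fixes Wet = 4, Harvest = -4, removing each variable's own equation.
Humidity = -2Wet - 2Rain  [with Wet=4, Rain=0]  = -8
Yield = min(Wet, Humidity) + 1  [with Wet=4, Humidity=-8]  = -7

-7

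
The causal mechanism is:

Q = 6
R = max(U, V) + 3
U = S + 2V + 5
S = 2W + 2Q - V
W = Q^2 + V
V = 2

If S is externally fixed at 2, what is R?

14

Under do(S=2), the mechanism S = 2W + 2Q - V is discarded; S is fixed at 2.
U = S + 2V + 5  [with S=2, V=2]  = 11
R = max(U, V) + 3  [with U=11, V=2]  = 14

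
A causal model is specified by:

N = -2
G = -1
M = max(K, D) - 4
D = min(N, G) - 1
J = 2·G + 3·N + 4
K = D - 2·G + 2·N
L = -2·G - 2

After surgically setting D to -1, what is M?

Under do(D=-1), the mechanism D = min(N, G) - 1 is discarded; D is fixed at -1.
K = D - 2·G + 2·N  [with D=-1, G=-1, N=-2]  = -3
M = max(K, D) - 4  [with K=-3, D=-1]  = -5

-5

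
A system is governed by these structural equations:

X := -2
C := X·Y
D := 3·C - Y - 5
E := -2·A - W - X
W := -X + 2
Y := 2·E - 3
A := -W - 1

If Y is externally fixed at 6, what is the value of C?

The intervention breaks the incoming arrows to Y: Y := 2·E - 3 no longer applies, and Y = 6.
C = X·Y  [with X=-2, Y=6]  = -12

-12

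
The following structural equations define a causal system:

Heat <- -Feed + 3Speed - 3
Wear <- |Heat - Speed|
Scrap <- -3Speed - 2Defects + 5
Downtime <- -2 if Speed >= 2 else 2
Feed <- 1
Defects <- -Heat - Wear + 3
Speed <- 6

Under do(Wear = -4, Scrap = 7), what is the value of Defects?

Setting Wear = -4, Scrap = 7 by intervention discards those variables' equations.
Heat = -Feed + 3Speed - 3  [with Feed=1, Speed=6]  = 14
Defects = -Heat - Wear + 3  [with Heat=14, Wear=-4]  = -7

-7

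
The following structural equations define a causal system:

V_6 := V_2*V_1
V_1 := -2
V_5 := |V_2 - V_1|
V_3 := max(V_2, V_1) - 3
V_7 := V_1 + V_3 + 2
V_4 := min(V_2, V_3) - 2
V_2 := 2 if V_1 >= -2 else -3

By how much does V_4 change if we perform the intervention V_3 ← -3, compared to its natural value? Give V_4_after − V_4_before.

The intervention breaks the incoming arrows to V_3: V_3 := max(V_2, V_1) - 3 no longer applies, and V_3 = -3.
V_2 = 2 if V_1 >= -2 else -3  [with V_1=-2]  = 2
V_4 = min(V_2, V_3) - 2  [with V_2=2, V_3=-3]  = -5
Without intervention: V_2 = 2 if V_1 >= -2 else -3  [with V_1=-2]  = 2; V_3 = max(V_2, V_1) - 3  [with V_2=2, V_1=-2]  = -1; V_4 = min(V_2, V_3) - 2  [with V_2=2, V_3=-1]  = -3.
Change = -5 − (-3) = -2.

-2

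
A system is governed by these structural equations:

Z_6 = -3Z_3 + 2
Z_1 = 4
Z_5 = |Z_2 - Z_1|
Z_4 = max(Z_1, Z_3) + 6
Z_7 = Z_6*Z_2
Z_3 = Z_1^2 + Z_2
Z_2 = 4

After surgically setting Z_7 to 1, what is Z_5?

The intervention breaks the incoming arrows to Z_7: Z_7 = Z_6*Z_2 no longer applies, and Z_7 = 1.
Z_5 is not downstream of the intervention, so its value is determined by the original equations.
Z_5 = |Z_2 - Z_1|  [with Z_2=4, Z_1=4]  = 0

0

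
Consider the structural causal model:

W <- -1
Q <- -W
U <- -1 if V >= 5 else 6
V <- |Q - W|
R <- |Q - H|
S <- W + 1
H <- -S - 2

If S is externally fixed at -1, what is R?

The intervention breaks the incoming arrows to S: S <- W + 1 no longer applies, and S = -1.
Q = -W  [with W=-1]  = 1
H = -S - 2  [with S=-1]  = -1
R = |Q - H|  [with Q=1, H=-1]  = 2

2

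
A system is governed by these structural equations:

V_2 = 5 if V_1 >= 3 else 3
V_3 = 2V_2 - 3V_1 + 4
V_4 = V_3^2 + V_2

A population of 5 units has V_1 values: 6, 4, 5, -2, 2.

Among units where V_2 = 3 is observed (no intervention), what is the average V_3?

Observing V_2=3 restricts to units where V_2's equation naturally yields 3: V_1 ∈ {-2, 2}. In that subpopulation V_3 = 16, 4, mean 10.

10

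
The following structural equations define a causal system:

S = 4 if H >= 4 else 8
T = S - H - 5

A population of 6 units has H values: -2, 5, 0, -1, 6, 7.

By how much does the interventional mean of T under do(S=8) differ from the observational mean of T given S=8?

Under do(S=8), S's equation is replaced by S=8 for every unit. Per-unit T: 5, -2, 3, 4, -3, -4. Mean = 0.5.
E[T|S=8] averages over only the 3 units with S=8 (H = -2, 0, -1): T = 5, 3, 4, mean 4.
Difference = 0.5 − 4 = -3.5.

-3.5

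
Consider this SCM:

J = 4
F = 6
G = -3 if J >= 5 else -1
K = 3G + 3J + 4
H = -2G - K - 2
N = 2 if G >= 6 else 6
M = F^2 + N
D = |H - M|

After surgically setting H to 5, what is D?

do(H=5) replaces the equation H = -2G - K - 2 with the constant H = 5.
G = -3 if J >= 5 else -1  [with J=4]  = -1
N = 2 if G >= 6 else 6  [with G=-1]  = 6
M = F^2 + N  [with F=6, N=6]  = 42
D = |H - M|  [with H=5, M=42]  = 37

37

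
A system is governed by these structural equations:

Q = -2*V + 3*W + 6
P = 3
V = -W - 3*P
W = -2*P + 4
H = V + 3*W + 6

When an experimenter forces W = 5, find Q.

Under do(W=5), the mechanism W = -2*P + 4 is discarded; W is fixed at 5.
V = -W - 3*P  [with W=5, P=3]  = -14
Q = -2*V + 3*W + 6  [with V=-14, W=5]  = 49

49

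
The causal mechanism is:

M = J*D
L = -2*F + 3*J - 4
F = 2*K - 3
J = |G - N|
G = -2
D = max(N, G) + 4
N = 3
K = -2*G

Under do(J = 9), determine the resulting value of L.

do(J=9) replaces the equation J = |G - N| with the constant J = 9.
K = -2*G  [with G=-2]  = 4
F = 2*K - 3  [with K=4]  = 5
L = -2*F + 3*J - 4  [with F=5, J=9]  = 13

13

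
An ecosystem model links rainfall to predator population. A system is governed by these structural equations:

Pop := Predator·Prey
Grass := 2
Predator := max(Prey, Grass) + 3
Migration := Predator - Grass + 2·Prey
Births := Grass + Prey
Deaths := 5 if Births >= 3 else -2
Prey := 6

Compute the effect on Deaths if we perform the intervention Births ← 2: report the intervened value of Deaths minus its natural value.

Intervening sets Births = 2 and removes its equation (Births := Grass + Prey).
Deaths = 5 if Births >= 3 else -2  [with Births=2]  = -2
Without intervention: Births = Grass + Prey  [with Grass=2, Prey=6]  = 8; Deaths = 5 if Births >= 3 else -2  [with Births=8]  = 5.
Change = -2 − 5 = -7.

-7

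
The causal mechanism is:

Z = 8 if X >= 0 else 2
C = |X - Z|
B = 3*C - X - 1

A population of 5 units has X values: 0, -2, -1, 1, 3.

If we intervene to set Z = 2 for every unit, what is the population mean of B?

Under do(Z=2), Z's equation is replaced by Z=2 for every unit. Per-unit B: 5, 13, 9, 1, -1. Mean = 5.4.

5.4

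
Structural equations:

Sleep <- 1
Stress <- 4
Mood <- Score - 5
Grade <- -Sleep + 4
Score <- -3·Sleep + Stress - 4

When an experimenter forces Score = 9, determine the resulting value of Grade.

3

do(Score=9) replaces the equation Score <- -3·Sleep + Stress - 4 with the constant Score = 9.
Grade is not downstream of the intervention, so its value is determined by the original equations.
Grade = -Sleep + 4  [with Sleep=1]  = 3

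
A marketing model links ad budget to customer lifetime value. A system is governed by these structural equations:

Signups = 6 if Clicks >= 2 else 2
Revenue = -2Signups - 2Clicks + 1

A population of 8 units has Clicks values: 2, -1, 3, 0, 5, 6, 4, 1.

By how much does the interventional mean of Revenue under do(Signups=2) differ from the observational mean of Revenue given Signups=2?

-5

Every unit gets Signups=2 under the intervention. Revenue values become -7, -1, -9, -3, -13, -15, -11, -5; E[Revenue|do(Signups=2)] = -8.
Conditioning on Signups=2 selects the 3 unit(s) with Clicks ∈ {-1, 0, 1}. Their Revenue values: -1, -3, -5. Mean = -3.
Difference = -8 − (-3) = -5.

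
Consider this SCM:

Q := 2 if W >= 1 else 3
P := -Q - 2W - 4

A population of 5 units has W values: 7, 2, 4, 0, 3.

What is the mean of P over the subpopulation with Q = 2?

Conditioning on Q=2 selects the 4 unit(s) with W ∈ {7, 2, 4, 3}. Their P values: -20, -10, -14, -12. Mean = -14.

-14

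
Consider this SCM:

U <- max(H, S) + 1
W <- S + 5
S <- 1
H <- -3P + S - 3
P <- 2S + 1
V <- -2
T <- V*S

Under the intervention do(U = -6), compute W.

do(U=-6) replaces the equation U <- max(H, S) + 1 with the constant U = -6.
Since W is not a descendant of the intervened variable, it is unaffected.
W = S + 5  [with S=1]  = 6

6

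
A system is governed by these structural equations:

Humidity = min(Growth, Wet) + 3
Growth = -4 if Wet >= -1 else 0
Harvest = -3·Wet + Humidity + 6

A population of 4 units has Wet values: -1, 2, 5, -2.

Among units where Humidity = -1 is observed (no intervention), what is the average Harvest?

-1

E[Harvest|Humidity=-1] averages over only the 3 units with Humidity=-1 (Wet = -1, 2, 5): Harvest = 8, -1, -10, mean -1.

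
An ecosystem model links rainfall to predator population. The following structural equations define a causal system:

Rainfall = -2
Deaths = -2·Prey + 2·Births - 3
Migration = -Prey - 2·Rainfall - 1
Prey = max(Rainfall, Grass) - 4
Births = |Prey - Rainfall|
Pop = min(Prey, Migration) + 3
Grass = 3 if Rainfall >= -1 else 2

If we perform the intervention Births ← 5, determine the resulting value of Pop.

1

The intervention breaks the incoming arrows to Births: Births = |Prey - Rainfall| no longer applies, and Births = 5.
No directed path runs from Births to Pop, so Pop keeps its natural value.
Grass = 3 if Rainfall >= -1 else 2  [with Rainfall=-2]  = 2
Prey = max(Rainfall, Grass) - 4  [with Rainfall=-2, Grass=2]  = -2
Migration = -Prey - 2·Rainfall - 1  [with Prey=-2, Rainfall=-2]  = 5
Pop = min(Prey, Migration) + 3  [with Prey=-2, Migration=5]  = 1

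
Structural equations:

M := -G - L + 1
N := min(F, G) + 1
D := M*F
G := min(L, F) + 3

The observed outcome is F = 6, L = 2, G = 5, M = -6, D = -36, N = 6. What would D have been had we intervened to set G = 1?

-12

do(G=1) replaces the equation G := min(L, F) + 3 with the constant G = 1.
M = -G - L + 1  [with G=1, L=2]  = -2
D = M*F  [with M=-2, F=6]  = -12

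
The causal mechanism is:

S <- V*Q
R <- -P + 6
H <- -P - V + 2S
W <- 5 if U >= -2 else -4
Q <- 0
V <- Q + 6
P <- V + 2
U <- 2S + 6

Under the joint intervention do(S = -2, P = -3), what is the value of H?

The joint intervention fixes S = -2, P = -3, removing each variable's own equation.
V = Q + 6  [with Q=0]  = 6
H = -P - V + 2S  [with P=-3, V=6, S=-2]  = -7

-7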